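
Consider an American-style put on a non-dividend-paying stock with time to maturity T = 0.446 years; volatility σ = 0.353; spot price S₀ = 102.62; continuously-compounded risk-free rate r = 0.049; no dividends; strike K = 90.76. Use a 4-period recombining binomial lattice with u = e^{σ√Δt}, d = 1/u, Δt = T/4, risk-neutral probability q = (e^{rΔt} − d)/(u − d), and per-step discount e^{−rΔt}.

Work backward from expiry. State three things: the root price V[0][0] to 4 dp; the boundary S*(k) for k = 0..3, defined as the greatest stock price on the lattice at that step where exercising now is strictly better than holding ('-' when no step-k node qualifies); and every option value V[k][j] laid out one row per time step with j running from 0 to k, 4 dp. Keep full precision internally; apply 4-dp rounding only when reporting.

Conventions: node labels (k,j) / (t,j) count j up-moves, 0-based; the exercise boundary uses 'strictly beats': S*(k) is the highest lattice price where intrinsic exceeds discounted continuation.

Δt=0.11150, u=1.12510, d=0.88881, q=0.49375, disc=e^(-rΔt)=0.99455
k=4 terminal: V=max(K-S,0) → 26.7177 9.6920 0.0000 0.0000 0.0000
k=3: j=0 S=72.0540 intr=18.7060 cont=18.2115 V=18.7060[EX]; j=1 S=91.2096 intr=0.0000 cont=4.8798 V=4.8798[hold]; j=2 S=115.4578 intr=0.0000 cont=0.0000 V=0.0000[hold]; j=3 S=146.1524 intr=0.0000 cont=0.0000 V=0.0000[hold]  S*(3)=72.0540
k=2: j=0 S=81.0680 intr=9.6920 cont=11.8146 V=11.8146[hold]; j=1 S=102.6200 intr=0.0000 cont=2.4570 V=2.4570[hold]; j=2 S=129.9017 intr=0.0000 cont=0.0000 V=0.0000[hold]  S*(2)=-
k=1: j=0 S=91.2096 intr=0.0000 cont=7.1551 V=7.1551[hold]; j=1 S=115.4578 intr=0.0000 cont=1.2371 V=1.2371[hold]  S*(1)=-
k=0: j=0 S=102.6200 intr=0.0000 cont=4.2100 V=4.2100[hold]  S*(0)=-

price = 4.2100
boundary = - - - 72.0540
tree:
4.2100
7.1551 1.2371
11.8146 2.4570 0.0000
18.7060 4.8798 0.0000 0.0000
26.7177 9.6920 0.0000 0.0000 0.0000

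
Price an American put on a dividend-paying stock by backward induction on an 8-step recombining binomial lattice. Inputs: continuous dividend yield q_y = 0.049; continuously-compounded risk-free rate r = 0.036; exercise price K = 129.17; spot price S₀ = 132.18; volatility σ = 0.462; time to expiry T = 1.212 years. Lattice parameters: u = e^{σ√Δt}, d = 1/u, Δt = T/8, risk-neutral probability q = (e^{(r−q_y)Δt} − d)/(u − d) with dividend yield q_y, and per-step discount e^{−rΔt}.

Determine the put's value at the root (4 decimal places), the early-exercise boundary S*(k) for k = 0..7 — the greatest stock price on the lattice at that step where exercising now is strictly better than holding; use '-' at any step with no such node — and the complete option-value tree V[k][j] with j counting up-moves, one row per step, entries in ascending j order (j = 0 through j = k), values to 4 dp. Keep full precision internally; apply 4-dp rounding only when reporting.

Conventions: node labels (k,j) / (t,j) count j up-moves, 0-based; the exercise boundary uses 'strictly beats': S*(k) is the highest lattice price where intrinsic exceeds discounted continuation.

price = 24.1823
boundary = - - - - 64.3842 53.7876 64.3842 77.0683
tree:
24.1823
32.4654 14.3411
42.3214 20.8006 6.6118
53.3478 29.3441 10.5998 1.8126
64.7858 40.0012 16.6611 3.3120 0.0000
75.3824 52.2522 25.4973 6.0518 0.0000 0.0000
84.2349 64.7858 37.5517 11.0579 0.0000 0.0000 0.0000
91.6305 75.3824 52.1017 20.2050 0.0000 0.0000 0.0000 0.0000
97.8088 84.2349 64.7858 36.9187 0.0000 0.0000 0.0000 0.0000 0.0000

params: Δt=0.15150 u=1.19701 d=0.83542 q=0.44972 e^(-rΔt)=0.99456
t_8 payoffs: 97.8088 84.2349 64.7858 36.9187 0.0000 0.0000 0.0000 0.0000 0.0000
t_7: node(7,0) S=37.5395 payoff=91.6305 vs cont=91.2055 → 91.6305 [stop]  node(7,1) S=53.7876 payoff=75.3824 vs cont=75.0776 → 75.3824 [stop]  node(7,2) S=77.0683 payoff=52.1017 vs cont=51.9691 → 52.1017 [stop]  node(7,3) S=110.4254 payoff=18.7446 vs cont=20.2050 → 20.2050 [wait]  node(7,4) S=158.2204 payoff=0.0000 vs cont=0.0000 → 0.0000 [wait]  node(7,5) S=226.7022 payoff=0.0000 vs cont=0.0000 → 0.0000 [wait]  node(7,6) S=324.8248 payoff=0.0000 vs cont=0.0000 → 0.0000 [wait]  node(7,7) S=465.4173 payoff=0.0000 vs cont=0.0000 → 0.0000 [wait]  ⇒ S*(7)=77.0683
t_6: node(6,0) S=44.9351 payoff=84.2349 vs cont=83.8647 → 84.2349 [stop]  node(6,1) S=64.3842 payoff=64.7858 vs cont=64.5595 → 64.7858 [stop]  node(6,2) S=92.2513 payoff=36.9187 vs cont=37.5517 → 37.5517 [wait]  node(6,3) S=132.1800 payoff=0.0000 vs cont=11.0579 → 11.0579 [wait]  node(6,4) S=189.3909 payoff=0.0000 vs cont=0.0000 → 0.0000 [wait]  node(6,5) S=271.3642 payoff=0.0000 vs cont=0.0000 → 0.0000 [wait]  node(6,6) S=388.8176 payoff=0.0000 vs cont=0.0000 → 0.0000 [wait]  ⇒ S*(6)=64.3842
t_5: node(5,0) S=53.7876 payoff=75.3824 vs cont=75.0776 → 75.3824 [stop]  node(5,1) S=77.0683 payoff=52.1017 vs cont=52.2522 → 52.2522 [wait]  node(5,2) S=110.4254 payoff=18.7446 vs cont=25.4973 → 25.4973 [wait]  node(5,3) S=158.2204 payoff=0.0000 vs cont=6.0518 → 6.0518 [wait]  node(5,4) S=226.7022 payoff=0.0000 vs cont=0.0000 → 0.0000 [wait]  node(5,5) S=324.8248 payoff=0.0000 vs cont=0.0000 → 0.0000 [wait]  ⇒ S*(5)=53.7876
t_4: node(4,0) S=64.3842 payoff=64.7858 vs cont=64.6268 → 64.7858 [stop]  node(4,1) S=92.2513 payoff=36.9187 vs cont=40.0012 → 40.0012 [wait]  node(4,2) S=132.1800 payoff=0.0000 vs cont=16.6611 → 16.6611 [wait]  node(4,3) S=189.3909 payoff=0.0000 vs cont=3.3120 → 3.3120 [wait]  node(4,4) S=271.3642 payoff=0.0000 vs cont=0.0000 → 0.0000 [wait]  ⇒ S*(4)=64.3842
t_3: node(3,0) S=77.0683 payoff=52.1017 vs cont=53.3478 → 53.3478 [wait]  node(3,1) S=110.4254 payoff=18.7446 vs cont=29.3441 → 29.3441 [wait]  node(3,2) S=158.2204 payoff=0.0000 vs cont=10.5998 → 10.5998 [wait]  node(3,3) S=226.7022 payoff=0.0000 vs cont=1.8126 → 1.8126 [wait]  ⇒ S*(3)=-
t_2: node(2,0) S=92.2513 payoff=36.9187 vs cont=42.3214 → 42.3214 [wait]  node(2,1) S=132.1800 payoff=0.0000 vs cont=20.8006 → 20.8006 [wait]  node(2,2) S=189.3909 payoff=0.0000 vs cont=6.6118 → 6.6118 [wait]  ⇒ S*(2)=-
t_1: node(1,0) S=110.4254 payoff=18.7446 vs cont=32.4654 → 32.4654 [wait]  node(1,1) S=158.2204 payoff=0.0000 vs cont=14.3411 → 14.3411 [wait]  ⇒ S*(1)=-
t_0: node(0,0) S=132.1800 payoff=0.0000 vs cont=24.1823 → 24.1823 [wait]  ⇒ S*(0)=-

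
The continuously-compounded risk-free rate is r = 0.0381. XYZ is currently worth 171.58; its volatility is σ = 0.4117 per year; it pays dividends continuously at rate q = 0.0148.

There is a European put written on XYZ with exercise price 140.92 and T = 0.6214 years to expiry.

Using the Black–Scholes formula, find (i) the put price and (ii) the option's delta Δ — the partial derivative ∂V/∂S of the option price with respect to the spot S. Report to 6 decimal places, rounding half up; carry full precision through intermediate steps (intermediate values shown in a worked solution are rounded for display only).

σ√T = 0.4117·√0.6214 = 0.324539
d₁ = (ln(S/K) + (r−q+σ²/2)T) / (σ√T) = (ln(171.58/140.92) + (0.0381−0.0148+0.4117²/2)·0.6214) / 0.324539 = (0.196857 + 0.067141) / 0.324539 = 0.813458
d₂ = d₁ − σ√T = 0.813458 − 0.324539 = 0.488919
e^{−rT} = 0.976603
e^{−qT} = 0.990845
N(−d₁) = 0.207978,  N(−d₂) = 0.312449
Put price V = K·e^{−rT}·N(−d₂) − S·e^{−qT}·N(−d₁) = 43.000184 − 35.358148 = 7.642036
Δ = −e^{−qT}·N(−d₁) = -0.206074

price = 7.642036
Δ = -0.206074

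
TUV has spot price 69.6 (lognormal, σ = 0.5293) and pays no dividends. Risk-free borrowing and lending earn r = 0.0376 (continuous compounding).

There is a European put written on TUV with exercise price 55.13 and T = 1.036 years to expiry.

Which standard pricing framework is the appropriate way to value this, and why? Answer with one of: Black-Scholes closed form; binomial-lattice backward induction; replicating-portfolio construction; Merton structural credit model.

framework: Black-Scholes closed form

Key observation: the instrument is a plain European put (strike 55.13) on a lognormal asset; the exact continuous-time formula applies directly.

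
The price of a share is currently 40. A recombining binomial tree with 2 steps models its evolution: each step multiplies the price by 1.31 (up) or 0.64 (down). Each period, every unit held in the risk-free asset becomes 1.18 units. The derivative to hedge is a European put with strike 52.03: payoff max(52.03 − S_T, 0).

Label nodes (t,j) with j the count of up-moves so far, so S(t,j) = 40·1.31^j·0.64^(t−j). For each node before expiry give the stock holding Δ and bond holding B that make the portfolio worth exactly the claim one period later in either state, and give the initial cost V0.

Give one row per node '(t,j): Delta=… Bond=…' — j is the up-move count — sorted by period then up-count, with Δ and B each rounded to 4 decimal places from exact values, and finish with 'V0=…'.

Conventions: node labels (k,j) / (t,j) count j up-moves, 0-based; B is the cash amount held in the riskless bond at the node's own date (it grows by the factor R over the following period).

(0,0): Delta=-0.5766 Bond=28.1810
(1,0): Delta=-1.0000 Bond=44.0932
(1,1): Delta=-0.5268 Bond=30.6440
V0=5.1180

Risk-neutral probability p* = (R−d)/(u−d) = (1.18−0.64)/(1.31−0.64) = 0.8060.
Expiry values: V(2,0)=35.6460, V(2,1)=18.4940, V(2,2)=0.0000
  t=1,j=0: stock 25.6000 → up 33.5360 (V=18.4940), down 16.3840 (V=35.6460). Price 18.4932; hedge Δ=-1.0000, bond B=44.0932.
  t=1,j=1: stock 52.4000 → up 68.6440 (V=0.0000), down 33.5360 (V=18.4940). Price 3.0410; hedge Δ=-0.5268, bond B=30.6440.
  t=0,j=0: stock 40.0000 → up 52.4000 (V=3.0410), down 25.6000 (V=18.4932). Price 5.1180; hedge Δ=-0.5766, bond B=28.1810.
As a check, the time-0 holding Δ(0,0)·S0 + B(0,0) comes to 5.1180 — exactly V0.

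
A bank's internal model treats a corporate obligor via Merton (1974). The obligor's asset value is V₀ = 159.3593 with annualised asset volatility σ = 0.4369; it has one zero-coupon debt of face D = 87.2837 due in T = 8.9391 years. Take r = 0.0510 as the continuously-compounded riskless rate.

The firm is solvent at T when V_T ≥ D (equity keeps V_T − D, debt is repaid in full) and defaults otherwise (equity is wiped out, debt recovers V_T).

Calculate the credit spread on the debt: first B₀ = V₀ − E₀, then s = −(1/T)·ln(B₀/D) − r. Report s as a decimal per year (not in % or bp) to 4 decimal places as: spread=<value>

spread=0.0294

Equity is a call on the firm's assets struck at D = 87.2837:
d₁ = [ln(V₀/D) + (r + σ²/2)T] / (σ√T)
   = [ln(159.3593/87.2837) + (0.0510 + 0.5·0.4369²)·8.9391] / (0.4369·√8.9391)
   = [0.601998 + 1.309049] / 1.306258 = 1.462993
d₂ = d₁ − σ√T = 1.462993 − 1.306258 = 0.156735
N(d₁) = 0.928265,  N(d₂) = 0.562273,  e^(−rT) = 0.633881
E₀ = V₀·N(d₁) − D·e^(−rT)·N(d₂)
   = 159.3593·0.928265 − 87.2837·0.633881·0.562273 = 116.818562
B₀ = V₀ − E₀ = 159.3593 − 116.818562 = 42.540738
spread = −(1/T)·ln(B₀/D) − r = −(1/8.9391)·ln(42.540738/87.2837) − 0.0510 = 0.02939977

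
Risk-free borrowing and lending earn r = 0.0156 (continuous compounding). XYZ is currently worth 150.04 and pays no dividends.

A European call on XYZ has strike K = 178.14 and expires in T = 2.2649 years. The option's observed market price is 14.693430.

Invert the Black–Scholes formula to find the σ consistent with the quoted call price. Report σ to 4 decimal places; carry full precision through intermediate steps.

sigma = 0.2510

At σ = 0.2510 the Black–Scholes value reproduces the quote:
σ√T = 0.251·√2.2649 = 0.377745
d₁ = (ln(S/K) + (r+σ²/2)T) / (σ√T) = (ln(150.04/178.14) + (0.0156+0.251²/2)·2.2649) / 0.377745 = (-0.171668 + 0.106678) / 0.377745 = -0.172047
d₂ = d₁ − σ√T = -0.172047 − 0.377745 = -0.549792
e^{−rT} = 0.965284
N(d₁) = 0.431700,  N(d₂) = 0.291231
V = S·N(d₁) − K·e^{−rT}·N(d₂) = 64.772298 − 50.078867 = 14.693430 (matching the quote); vega is positive throughout, so no other σ reproduces this price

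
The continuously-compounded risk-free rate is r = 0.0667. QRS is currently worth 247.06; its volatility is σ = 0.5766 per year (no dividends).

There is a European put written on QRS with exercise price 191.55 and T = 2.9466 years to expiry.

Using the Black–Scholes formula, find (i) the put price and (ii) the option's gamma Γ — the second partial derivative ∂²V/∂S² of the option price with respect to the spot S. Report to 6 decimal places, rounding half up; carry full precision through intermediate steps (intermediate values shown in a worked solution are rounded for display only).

σ√T = 0.5766·√2.9466 = 0.989772
d₁ = (ln(S/K) + (r+σ²/2)T) / (σ√T) = (ln(247.06/191.55) + (0.0667+0.5766²/2)·2.9466) / 0.989772 = (0.254482 + 0.686363) / 0.989772 = 0.950567
d₂ = d₁ − σ√T = 0.950567 − 0.989772 = -0.039205
e^{−rT} = 0.821570
N(−d₁) = 0.170912,  N(−d₂) = 0.515636
Put price V = K·e^{−rT}·N(−d₂) − S·N(−d₁) = 81.146599 − 42.225529 = 38.921070
φ(d₁) = (1/√(2π))·e^{−d₁²/2} = 0.253922
Γ = φ(d₁) / (S·σ·√T) = 0.001038

price = 38.921070
Γ = 0.001038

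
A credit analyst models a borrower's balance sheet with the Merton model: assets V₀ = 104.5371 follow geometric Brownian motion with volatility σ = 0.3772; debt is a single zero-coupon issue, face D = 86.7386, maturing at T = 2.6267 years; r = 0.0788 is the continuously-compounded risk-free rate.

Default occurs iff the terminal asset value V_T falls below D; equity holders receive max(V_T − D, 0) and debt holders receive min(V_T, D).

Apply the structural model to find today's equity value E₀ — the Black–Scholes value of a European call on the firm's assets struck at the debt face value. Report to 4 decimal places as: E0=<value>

With assets at 104.5371 and a single debt payment of 86.7386 at 2.6267 years:
d₁ = [ln(V₀/D) + (r + σ²/2)T] / (σ√T)
   = [ln(104.5371/86.7386) + (0.0788 + 0.5·0.3772²)·2.6267] / (0.3772·√2.6267)
   = [0.186643 + 0.393847] / 0.611332 = 0.949550
d₂ = d₁ − σ√T = 0.949550 − 0.611332 = 0.338219
N(d₁) = 0.828830,  N(d₂) = 0.632401,  e^(−rT) = 0.813033
E₀ = V₀·N(d₁) − D·e^(−rT)·N(d₂)
   = 104.5371·0.828830 − 86.7386·0.813033·0.632401 = 42.045707

E0=42.0457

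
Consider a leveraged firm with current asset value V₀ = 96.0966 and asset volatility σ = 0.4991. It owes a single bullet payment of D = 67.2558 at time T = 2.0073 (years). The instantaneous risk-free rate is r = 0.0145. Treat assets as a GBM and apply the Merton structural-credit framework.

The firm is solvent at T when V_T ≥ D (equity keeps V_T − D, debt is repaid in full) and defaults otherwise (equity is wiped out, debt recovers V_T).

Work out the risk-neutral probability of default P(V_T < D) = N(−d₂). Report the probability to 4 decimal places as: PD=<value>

Work the structural quantities from V₀ = 96.0966 against face 67.2558:
d₁ = [ln(V₀/D) + (r + σ²/2)T] / (σ√T)
   = [ln(96.0966/67.2558) + (0.0145 + 0.5·0.4991²)·2.0073] / (0.4991·√2.0073)
   = [0.356851 + 0.279116] / 0.707121 = 0.899374
d₂ = d₁ − σ√T = 0.899374 − 0.707121 = 0.192254
risk-neutral PD = N(−d₂) = N(-0.192254) = 0.423772

PD=0.4238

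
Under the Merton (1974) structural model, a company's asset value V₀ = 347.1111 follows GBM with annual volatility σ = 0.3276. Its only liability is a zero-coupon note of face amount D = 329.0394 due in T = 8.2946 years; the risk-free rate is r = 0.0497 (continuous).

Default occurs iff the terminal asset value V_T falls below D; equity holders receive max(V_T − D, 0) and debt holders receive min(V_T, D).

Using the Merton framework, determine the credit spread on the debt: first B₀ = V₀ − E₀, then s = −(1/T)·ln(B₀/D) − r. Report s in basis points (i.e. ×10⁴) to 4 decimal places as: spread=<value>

spread=307.1968

Apply the equity-as-call identities (strike 329.0394, horizon 8.2946 years):
d₁ = [ln(V₀/D) + (r + σ²/2)T] / (σ√T)
   = [ln(347.1111/329.0394) + (0.0497 + 0.5·0.3276²)·8.2946] / (0.3276·√8.2946)
   = [0.053467 + 0.857337] / 0.943499 = 0.965347
d₂ = d₁ − σ√T = 0.965347 − 0.943499 = 0.021848
N(d₁) = 0.832815,  N(d₂) = 0.508715,  e^(−rT) = 0.662164
E₀ = V₀·N(d₁) − D·e^(−rT)·N(d₂)
   = 347.1111·0.832815 − 329.0394·0.662164·0.508715 = 178.241222
B₀ = V₀ − E₀ = 347.1111 − 178.241222 = 168.869878
spread = −(1/T)·ln(B₀/D) − r = −(1/8.2946)·ln(168.869878/329.0394) − 0.0497 = 0.03071968
in basis points: 0.03071968 × 10⁴ = 307.1968 bp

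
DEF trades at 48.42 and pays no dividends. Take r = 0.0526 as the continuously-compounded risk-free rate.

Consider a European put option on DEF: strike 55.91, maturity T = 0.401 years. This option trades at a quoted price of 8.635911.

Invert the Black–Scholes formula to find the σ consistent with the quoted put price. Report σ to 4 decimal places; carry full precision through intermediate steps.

At σ = 0.3720 the Black–Scholes value reproduces the quote:
σ√T = 0.372·√0.401 = 0.235567
d₁ = (ln(S/K) + (r+σ²/2)T) / (σ√T) = (ln(48.42/55.91) + (0.0526+0.372²/2)·0.401) / 0.235567 = (-0.143830 + 0.048839) / 0.235567 = -0.403246
d₂ = d₁ − σ√T = -0.403246 − 0.235567 = -0.638814
e^{−rT} = 0.979128
N(−d₁) = 0.656617,  N(−d₂) = 0.738528
V = K·e^{−rT}·N(−d₂) − S·N(−d₁) = 40.429284 − 31.793373 = 8.635911 (equal to the quote); since ∂V/∂σ > 0 for all σ, the implied volatility is unique

sigma = 0.3720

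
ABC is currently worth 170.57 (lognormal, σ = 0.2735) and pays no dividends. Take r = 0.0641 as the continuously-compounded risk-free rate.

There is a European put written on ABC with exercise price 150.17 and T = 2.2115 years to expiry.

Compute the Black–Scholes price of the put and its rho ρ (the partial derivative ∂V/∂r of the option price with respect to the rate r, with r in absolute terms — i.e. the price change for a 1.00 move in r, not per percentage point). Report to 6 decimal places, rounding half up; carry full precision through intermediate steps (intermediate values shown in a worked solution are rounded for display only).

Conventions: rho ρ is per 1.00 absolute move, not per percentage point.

price = 9.134695
ρ = -93.192155

σ√T = 0.2735·√2.2115 = 0.406725
d₁ = (ln(S/K) + (r+σ²/2)T) / (σ√T) = (ln(170.57/150.17) + (0.0641+0.2735²/2)·2.2115) / 0.406725 = (0.127378 + 0.224470) / 0.406725 = 0.865075
d₂ = d₁ − σ√T = 0.865075 − 0.406725 = 0.458350
e^{−rT} = 0.867832
N(−d₁) = 0.193499,  N(−d₂) = 0.323351
Put price V = K·e^{−rT}·N(−d₂) − S·N(−d₁) = 42.139794 − 33.005099 = 9.134695
ρ = −K·T·e^{−rT}·N(−d₂) = -93.192155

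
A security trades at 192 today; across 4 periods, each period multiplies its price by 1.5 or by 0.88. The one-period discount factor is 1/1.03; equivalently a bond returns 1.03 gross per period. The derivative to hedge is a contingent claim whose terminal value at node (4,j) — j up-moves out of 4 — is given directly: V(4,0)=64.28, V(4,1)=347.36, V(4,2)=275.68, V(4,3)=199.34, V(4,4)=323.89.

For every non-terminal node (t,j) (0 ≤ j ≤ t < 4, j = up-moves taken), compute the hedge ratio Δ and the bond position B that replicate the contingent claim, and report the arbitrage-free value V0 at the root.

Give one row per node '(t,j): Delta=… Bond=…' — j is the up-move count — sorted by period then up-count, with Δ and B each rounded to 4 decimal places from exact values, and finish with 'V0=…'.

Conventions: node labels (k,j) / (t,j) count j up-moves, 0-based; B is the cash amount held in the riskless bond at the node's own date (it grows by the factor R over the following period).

Under the risk-neutral measure, an up-move has probability p* = (R−d)/(u−d) = 0.2419 and values discount at R = 1.03.
Expiry values: V(4,0)=64.2800, V(4,1)=347.3600, V(4,2)=275.6800, V(4,3)=199.3400, V(4,4)=323.8900
(3,0): S=130.8426. Δ = (V_up−V_dn)/(S_up−S_dn) = (347.3600−64.2800)/(196.2639−115.1415) = 3.4895. V = [p*·347.3600 + (1−p*)·64.2800]/1.03 = 128.9001. B = V − Δ·S = -327.6806.
(3,1): S=223.0272. Δ = (V_up−V_dn)/(S_up−S_dn) = (275.6800−347.3600)/(334.5408−196.2639) = -0.5184. V = [p*·275.6800 + (1−p*)·347.3600]/1.03 = 320.4059. B = V − Δ·S = 436.0188.
(3,2): S=380.1600. Δ = (V_up−V_dn)/(S_up−S_dn) = (199.3400−275.6800)/(570.2400−334.5408) = -0.3239. V = [p*·199.3400 + (1−p*)·275.6800]/1.03 = 249.7191. B = V − Δ·S = 372.8481.
(3,3): S=648.0000. Δ = (V_up−V_dn)/(S_up−S_dn) = (323.8900−199.3400)/(972.0000−570.2400) = 0.3100. V = [p*·323.8900 + (1−p*)·199.3400]/1.03 = 222.7894. B = V − Δ·S = 21.9023.
(2,0): S=148.6848. Δ = (V_up−V_dn)/(S_up−S_dn) = (320.4059−128.9001)/(223.0272−130.8426) = 2.0774. V = [p*·320.4059 + (1−p*)·128.9001]/1.03 = 170.1283. B = V − Δ·S = -138.7520.
(2,1): S=253.4400. Δ = (V_up−V_dn)/(S_up−S_dn) = (249.7191−320.4059)/(380.1600−223.0272) = -0.4499. V = [p*·249.7191 + (1−p*)·320.4059]/1.03 = 294.4701. B = V − Δ·S = 408.4811.
(2,2): S=432.0000. Δ = (V_up−V_dn)/(S_up−S_dn) = (222.7894−249.7191)/(648.0000−380.1600) = -0.1005. V = [p*·222.7894 + (1−p*)·249.7191]/1.03 = 236.1202. B = V − Δ·S = 279.5552.
(1,0): S=168.9600. Δ = (V_up−V_dn)/(S_up−S_dn) = (294.4701−170.1283)/(253.4400−148.6848) = 1.1870. V = [p*·294.4701 + (1−p*)·170.1283]/1.03 = 194.3796. B = V − Δ·S = -6.1718.
(1,1): S=288.0000. Δ = (V_up−V_dn)/(S_up−S_dn) = (236.1202−294.4701)/(432.0000−253.4400) = -0.3268. V = [p*·236.1202 + (1−p*)·294.4701]/1.03 = 272.1876. B = V − Δ·S = 366.3004.
(0,0): S=192.0000. Δ = (V_up−V_dn)/(S_up−S_dn) = (272.1876−194.3796)/(288.0000−168.9600) = 0.6536. V = [p*·272.1876 + (1−p*)·194.3796]/1.03 = 206.9943. B = V − Δ·S = 81.4975.
Sanity check at the root: Δ(0,0)·S0 + B(0,0) reproduces V0 = 206.9943.

(0,0): Delta=0.6536 Bond=81.4975
(1,0): Delta=1.1870 Bond=-6.1718
(1,1): Delta=-0.3268 Bond=366.3004
(2,0): Delta=2.0774 Bond=-138.7520
(2,1): Delta=-0.4499 Bond=408.4811
(2,2): Delta=-0.1005 Bond=279.5552
(3,0): Delta=3.4895 Bond=-327.6806
(3,1): Delta=-0.5184 Bond=436.0188
(3,2): Delta=-0.3239 Bond=372.8481
(3,3): Delta=0.3100 Bond=21.9023
V0=206.9943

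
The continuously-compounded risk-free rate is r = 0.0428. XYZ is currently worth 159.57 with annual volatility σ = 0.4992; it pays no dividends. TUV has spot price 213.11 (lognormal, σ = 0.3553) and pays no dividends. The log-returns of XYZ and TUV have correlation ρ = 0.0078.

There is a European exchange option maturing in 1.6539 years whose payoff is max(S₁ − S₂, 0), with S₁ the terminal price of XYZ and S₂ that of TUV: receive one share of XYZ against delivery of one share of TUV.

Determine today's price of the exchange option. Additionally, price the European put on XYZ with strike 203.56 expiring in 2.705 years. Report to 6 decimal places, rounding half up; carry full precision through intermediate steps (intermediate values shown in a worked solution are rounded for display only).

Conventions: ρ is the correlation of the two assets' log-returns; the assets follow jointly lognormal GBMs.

σ_eff = √(σ₁² + σ₂² − 2ρσ₁σ₂) = √(0.4992² + 0.3553² − 2·0.0078·0.4992·0.3553) = 0.610469
d₁ = (ln(S₁/S₂) + (q₂ − q₁ + σ_eff²/2)T) / (σ_eff√T) = (ln(159.57/213.11) + (0.0 − 0.0 + 0.186336)·1.6539) / 0.785087 = 0.024017
d₂ = d₁ − σ_eff√T = 0.024017 − 0.785087 = -0.761071
N(d₁) = 0.509580,  N(d₂) = 0.223307
V = S₁·e^{−q₁T}·N(d₁) − S₂·e^{−q₂T}·N(d₂) = 81.313737 − 47.589056 = 33.724681
[vanilla: XYZ put K=203.56]
σ√T = 0.4992·√2.705 = 0.821028
d₁ = (ln(S/K) + (r+σ²/2)T) / (σ√T) = (ln(159.57/203.56) + (0.0428+0.4992²/2)·2.705) / 0.821028 = (-0.243478 + 0.452818) / 0.821028 = 0.254973
d₂ = d₁ − σ√T = 0.254973 − 0.821028 = -0.566056
e^{−rT} = 0.890676
N(−d₁) = 0.399372,  N(−d₂) = 0.714322
price = K·e^{−rT}·N(−d₂) − S·N(−d₁) = 129.510958 − 63.727811 = 65.783147

exchange price = 33.724681
price(XYZ put K=203.56) = 65.783147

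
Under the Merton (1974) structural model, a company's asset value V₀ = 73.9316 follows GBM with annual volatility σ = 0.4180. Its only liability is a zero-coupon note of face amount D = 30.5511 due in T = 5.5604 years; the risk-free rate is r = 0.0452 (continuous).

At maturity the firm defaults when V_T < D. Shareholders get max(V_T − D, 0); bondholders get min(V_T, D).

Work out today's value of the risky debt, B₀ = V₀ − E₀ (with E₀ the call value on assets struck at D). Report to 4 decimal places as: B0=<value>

Equity is a call on the firm's assets struck at D = 30.5511:
d₁ = [ln(V₀/D) + (r + σ²/2)T] / (σ√T)
   = [ln(73.9316/30.5511) + (0.0452 + 0.5·0.4180²)·5.5604] / (0.4180·√5.5604)
   = [0.883740 + 0.737098] / 0.985665 = 1.644410
d₂ = d₁ − σ√T = 1.644410 − 0.985665 = 0.658745
N(d₁) = 0.949954,  N(d₂) = 0.744970,  e^(−rT) = 0.777766
E₀ = V₀·N(d₁) − D·e^(−rT)·N(d₂)
   = 73.9316·0.949954 − 30.5511·0.777766·0.744970 = 52.529955
B₀ = V₀ − E₀ = 73.9316 − 52.529955 = 21.401645

B0=21.4016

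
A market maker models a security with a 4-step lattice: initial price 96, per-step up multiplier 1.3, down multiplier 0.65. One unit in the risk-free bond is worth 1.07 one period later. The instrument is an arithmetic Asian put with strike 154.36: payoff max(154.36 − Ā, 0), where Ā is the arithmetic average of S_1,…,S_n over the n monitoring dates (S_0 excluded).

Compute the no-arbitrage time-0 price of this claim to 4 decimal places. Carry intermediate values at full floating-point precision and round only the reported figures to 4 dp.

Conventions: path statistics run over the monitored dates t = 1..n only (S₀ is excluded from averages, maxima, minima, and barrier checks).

price = 36.2406

No-arbitrage gives p* = (R−d)/(u−d) = 0.6462: enumerate every path, weight its payoff by its p*-probability, and discount by R^4.
Enumerate all 2^4 = 16 price paths (U = up ×1.3, D = down ×0.65); each path with k up-moves has probability p*^k·(1−p*)^(4−k).
DDDD: Ā=36.6151, payoff=117.7448, prob=0.015677
UDDD: Ā=73.2303, payoff=81.1297, prob=0.028627
DUDD: Ā=57.6303, payoff=96.7297, prob=0.028627
UUDD: Ā=115.2606, payoff=39.0994, prob=0.052276
DDUD: Ā=47.4903, payoff=106.8697, prob=0.028627
UDUD: Ā=94.9806, payoff=59.3794, prob=0.052276
DUUD: Ā=79.3806, payoff=74.9794, prob=0.052276
UUUD: Ā=158.7612, payoff=0.0000, prob=0.095460
DDDU: Ā=40.8993, payoff=113.4607, prob=0.028627
UDDU: Ā=81.7986, payoff=72.5614, prob=0.052276
DUDU: Ā=66.1986, payoff=88.1614, prob=0.052276
UUDU: Ā=132.3972, payoff=21.9628, prob=0.095460
DDUU: Ā=56.0586, payoff=98.3014, prob=0.052276
UDUU: Ā=112.1172, payoff=42.2428, prob=0.095460
DUUU: Ā=96.5172, payoff=57.8428, prob=0.095460
UUUU: Ā=193.0344, payoff=0.0000, prob=0.174319
Price = Σ prob·payoff / R^4 = 47.504070 / 1.310796 = 36.2406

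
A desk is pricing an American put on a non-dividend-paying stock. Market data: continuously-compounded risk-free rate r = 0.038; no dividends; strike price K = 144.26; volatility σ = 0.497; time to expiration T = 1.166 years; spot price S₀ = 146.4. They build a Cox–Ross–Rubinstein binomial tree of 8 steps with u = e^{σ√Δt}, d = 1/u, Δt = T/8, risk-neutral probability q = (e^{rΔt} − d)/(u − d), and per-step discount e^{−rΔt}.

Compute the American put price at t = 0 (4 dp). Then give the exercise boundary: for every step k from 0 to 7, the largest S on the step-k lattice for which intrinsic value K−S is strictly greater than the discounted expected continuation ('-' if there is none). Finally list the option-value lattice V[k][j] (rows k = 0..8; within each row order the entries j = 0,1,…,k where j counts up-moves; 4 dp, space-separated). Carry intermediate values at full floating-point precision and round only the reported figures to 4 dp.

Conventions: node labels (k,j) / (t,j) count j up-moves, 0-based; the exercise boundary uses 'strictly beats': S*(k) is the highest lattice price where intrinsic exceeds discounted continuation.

params: Δt=0.14575 u=1.20894 d=0.82717 q=0.46725 e^(-rΔt)=0.99448
t_8 payoffs: 112.1741 97.3656 75.7226 44.0908 0.0000 0.0000 0.0000 0.0000 0.0000
t_7: node(7,0) S=38.7898 payoff=105.4702 vs cont=104.6734 → 105.4702 [stop]  node(7,1) S=56.6923 payoff=87.5677 vs cont=86.7709 → 87.5677 [stop]  node(7,2) S=82.8573 payoff=61.4027 vs cont=60.6059 → 61.4027 [stop]  node(7,3) S=121.0982 payoff=23.1618 vs cont=23.3594 → 23.3594 [wait]  node(7,4) S=176.9883 payoff=0.0000 vs cont=0.0000 → 0.0000 [wait]  node(7,5) S=258.6731 payoff=0.0000 vs cont=0.0000 → 0.0000 [wait]  node(7,6) S=378.0576 payoff=0.0000 vs cont=0.0000 → 0.0000 [wait]  node(7,7) S=552.5412 payoff=0.0000 vs cont=0.0000 → 0.0000 [wait]  ⇒ S*(7)=82.8573
t_6: node(6,0) S=46.8944 payoff=97.3656 vs cont=96.5688 → 97.3656 [stop]  node(6,1) S=68.5374 payoff=75.7226 vs cont=74.9258 → 75.7226 [stop]  node(6,2) S=100.1692 payoff=44.0908 vs cont=43.3858 → 44.0908 [stop]  node(6,3) S=146.4000 payoff=0.0000 vs cont=12.3759 → 12.3759 [wait]  node(6,4) S=213.9675 payoff=0.0000 vs cont=0.0000 → 0.0000 [wait]  node(6,5) S=312.7192 payoff=0.0000 vs cont=0.0000 → 0.0000 [wait]  node(6,6) S=457.0475 payoff=0.0000 vs cont=0.0000 → 0.0000 [wait]  ⇒ S*(6)=100.1692
t_5: node(5,0) S=56.6923 payoff=87.5677 vs cont=86.7709 → 87.5677 [stop]  node(5,1) S=82.8573 payoff=61.4027 vs cont=60.6059 → 61.4027 [stop]  node(5,2) S=121.0982 payoff=23.1618 vs cont=29.1102 → 29.1102 [wait]  node(5,3) S=176.9883 payoff=0.0000 vs cont=6.5568 → 6.5568 [wait]  node(5,4) S=258.6731 payoff=0.0000 vs cont=0.0000 → 0.0000 [wait]  node(5,5) S=378.0576 payoff=0.0000 vs cont=0.0000 → 0.0000 [wait]  ⇒ S*(5)=82.8573
t_4: node(4,0) S=68.5374 payoff=75.7226 vs cont=74.9258 → 75.7226 [stop]  node(4,1) S=100.1692 payoff=44.0908 vs cont=46.0581 → 46.0581 [wait]  node(4,2) S=146.4000 payoff=0.0000 vs cont=18.4694 → 18.4694 [wait]  node(4,3) S=213.9675 payoff=0.0000 vs cont=3.4738 → 3.4738 [wait]  node(4,4) S=312.7192 payoff=0.0000 vs cont=0.0000 → 0.0000 [wait]  ⇒ S*(4)=68.5374
t_3: node(3,0) S=82.8573 payoff=61.4027 vs cont=61.5200 → 61.5200 [wait]  node(3,1) S=121.0982 payoff=23.1618 vs cont=32.9840 → 32.9840 [wait]  node(3,2) S=176.9883 payoff=0.0000 vs cont=11.3993 → 11.3993 [wait]  node(3,3) S=258.6731 payoff=0.0000 vs cont=1.8404 → 1.8404 [wait]  ⇒ S*(3)=-
t_2: node(2,0) S=100.1692 payoff=44.0908 vs cont=47.9203 → 47.9203 [wait]  node(2,1) S=146.4000 payoff=0.0000 vs cont=22.7720 → 22.7720 [wait]  node(2,2) S=213.9675 payoff=0.0000 vs cont=6.8946 → 6.8946 [wait]  ⇒ S*(2)=-
t_1: node(1,0) S=121.0982 payoff=23.1618 vs cont=35.9698 → 35.9698 [wait]  node(1,1) S=176.9883 payoff=0.0000 vs cont=15.2684 → 15.2684 [wait]  ⇒ S*(1)=-
t_0: node(0,0) S=146.4000 payoff=0.0000 vs cont=26.1518 → 26.1518 [wait]  ⇒ S*(0)=-

price = 26.1518
boundary = - - - - 68.5374 82.8573 100.1692 82.8573
tree:
26.1518
35.9698 15.2684
47.9203 22.7720 6.8946
61.5200 32.9840 11.3993 1.8404
75.7226 46.0581 18.4694 3.4738 0.0000
87.5677 61.4027 29.1102 6.5568 0.0000 0.0000
97.3656 75.7226 44.0908 12.3759 0.0000 0.0000 0.0000
105.4702 87.5677 61.4027 23.3594 0.0000 0.0000 0.0000 0.0000
112.1741 97.3656 75.7226 44.0908 0.0000 0.0000 0.0000 0.0000 0.0000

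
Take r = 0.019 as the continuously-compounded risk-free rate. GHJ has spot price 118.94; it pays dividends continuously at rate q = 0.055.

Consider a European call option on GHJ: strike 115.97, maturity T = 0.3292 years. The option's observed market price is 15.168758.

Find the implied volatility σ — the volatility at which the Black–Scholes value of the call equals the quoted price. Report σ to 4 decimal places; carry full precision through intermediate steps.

At σ = 0.5435 the Black–Scholes value reproduces the quote:
σ√T = 0.5435·√0.3292 = 0.311838
d₁ = (ln(S/K) + (r−q+σ²/2)T) / (σ√T) = (ln(118.94/115.97) + (0.019−0.055+0.5435²/2)·0.3292) / 0.311838 = (0.025288 + 0.036770) / 0.311838 = 0.199007
d₂ = d₁ − σ√T = 0.199007 − 0.311838 = -0.112831
e^{−rT} = 0.993765
e^{−qT} = 0.982057
N(d₁) = 0.578871,  N(d₂) = 0.455082
V = S·e^{−qT}·N(d₁) − K·e^{−rT}·N(d₂) = 67.615560 − 52.446802 = 15.168758 (the observed quote) — the price is monotone increasing in volatility, hence this σ is the only solution

sigma = 0.5435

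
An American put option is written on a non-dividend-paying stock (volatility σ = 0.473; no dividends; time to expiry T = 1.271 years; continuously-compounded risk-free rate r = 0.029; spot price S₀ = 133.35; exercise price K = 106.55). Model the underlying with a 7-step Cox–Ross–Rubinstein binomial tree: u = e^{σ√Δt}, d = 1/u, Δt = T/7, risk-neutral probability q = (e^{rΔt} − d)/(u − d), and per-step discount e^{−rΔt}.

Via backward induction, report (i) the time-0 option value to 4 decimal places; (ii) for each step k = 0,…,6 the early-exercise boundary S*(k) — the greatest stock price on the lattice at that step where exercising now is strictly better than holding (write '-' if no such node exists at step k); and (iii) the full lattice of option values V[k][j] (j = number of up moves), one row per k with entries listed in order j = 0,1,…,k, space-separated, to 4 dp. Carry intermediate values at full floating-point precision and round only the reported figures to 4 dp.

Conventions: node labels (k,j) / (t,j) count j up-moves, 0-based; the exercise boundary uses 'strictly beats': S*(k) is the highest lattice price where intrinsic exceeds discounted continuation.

Δt=0.18157  u=1.22330  d=0.81746  q=0.46279  discount=0.99475
step 7 (expiry): payoffs max(K−S,0) = 74.0214 57.8722 33.7057 0.0000 0.0000 0.0000 0.0000 0.0000
step 6: (k=6,j=0): S=39.7922, K−S=66.7578, hold=66.1982 ⇒ V=66.7578 exercise | (k=6,j=1): S=59.5474, K−S=47.0026, hold=46.4430 ⇒ V=47.0026 exercise | (k=6,j=2): S=89.1103, K−S=17.4397, hold=18.0119 ⇒ V=18.0119 continue | (k=6,j=3): S=133.3500, K−S=0.0000, hold=0.0000 ⇒ V=0.0000 continue | (k=6,j=4): S=199.5529, K−S=0.0000, hold=0.0000 ⇒ V=0.0000 continue | (k=6,j=5): S=298.6228, K−S=0.0000, hold=0.0000 ⇒ V=0.0000 continue | (k=6,j=6): S=446.8769, K−S=0.0000, hold=0.0000 ⇒ V=0.0000 continue  boundary S*=59.5474
step 5: (k=5,j=0): S=48.6778, K−S=57.8722, hold=57.3127 ⇒ V=57.8722 exercise | (k=5,j=1): S=72.8443, K−S=33.7057, hold=33.4096 ⇒ V=33.7057 exercise | (k=5,j=2): S=109.0085, K−S=0.0000, hold=9.6253 ⇒ V=9.6253 continue | (k=5,j=3): S=163.1269, K−S=0.0000, hold=0.0000 ⇒ V=0.0000 continue | (k=5,j=4): S=244.1127, K−S=0.0000, hold=0.0000 ⇒ V=0.0000 continue | (k=5,j=5): S=365.3048, K−S=0.0000, hold=0.0000 ⇒ V=0.0000 continue  boundary S*=72.8443
step 4: (k=4,j=0): S=59.5474, K−S=47.0026, hold=46.4430 ⇒ V=47.0026 exercise | (k=4,j=1): S=89.1103, K−S=17.4397, hold=22.4430 ⇒ V=22.4430 continue | (k=4,j=2): S=133.3500, K−S=0.0000, hold=5.1437 ⇒ V=5.1437 continue | (k=4,j=3): S=199.5529, K−S=0.0000, hold=0.0000 ⇒ V=0.0000 continue | (k=4,j=4): S=298.6228, K−S=0.0000, hold=0.0000 ⇒ V=0.0000 continue  boundary S*=59.5474
step 3: (k=3,j=0): S=72.8443, K−S=33.7057, hold=35.4495 ⇒ V=35.4495 continue | (k=3,j=1): S=109.0085, K−S=0.0000, hold=14.3612 ⇒ V=14.3612 continue | (k=3,j=2): S=163.1269, K−S=0.0000, hold=2.7487 ⇒ V=2.7487 continue | (k=3,j=3): S=244.1127, K−S=0.0000, hold=0.0000 ⇒ V=0.0000 continue  boundary S*=-
step 2: (k=2,j=0): S=89.1103, K−S=17.4397, hold=25.5551 ⇒ V=25.5551 continue | (k=2,j=1): S=133.3500, K−S=0.0000, hold=8.9399 ⇒ V=8.9399 continue | (k=2,j=2): S=199.5529, K−S=0.0000, hold=1.4689 ⇒ V=1.4689 continue  boundary S*=-
step 1: (k=1,j=0): S=109.0085, K−S=0.0000, hold=17.7719 ⇒ V=17.7719 continue | (k=1,j=1): S=163.1269, K−S=0.0000, hold=5.4536 ⇒ V=5.4536 continue  boundary S*=-
step 0: (k=0,j=0): S=133.3500, K−S=0.0000, hold=12.0077 ⇒ V=12.0077 continue  boundary S*=-

price = 12.0077
boundary = - - - - 59.5474 72.8443 59.5474
tree:
12.0077
17.7719 5.4536
25.5551 8.9399 1.4689
35.4495 14.3612 2.7487 0.0000
47.0026 22.4430 5.1437 0.0000 0.0000
57.8722 33.7057 9.6253 0.0000 0.0000 0.0000
66.7578 47.0026 18.0119 0.0000 0.0000 0.0000 0.0000
74.0214 57.8722 33.7057 0.0000 0.0000 0.0000 0.0000 0.0000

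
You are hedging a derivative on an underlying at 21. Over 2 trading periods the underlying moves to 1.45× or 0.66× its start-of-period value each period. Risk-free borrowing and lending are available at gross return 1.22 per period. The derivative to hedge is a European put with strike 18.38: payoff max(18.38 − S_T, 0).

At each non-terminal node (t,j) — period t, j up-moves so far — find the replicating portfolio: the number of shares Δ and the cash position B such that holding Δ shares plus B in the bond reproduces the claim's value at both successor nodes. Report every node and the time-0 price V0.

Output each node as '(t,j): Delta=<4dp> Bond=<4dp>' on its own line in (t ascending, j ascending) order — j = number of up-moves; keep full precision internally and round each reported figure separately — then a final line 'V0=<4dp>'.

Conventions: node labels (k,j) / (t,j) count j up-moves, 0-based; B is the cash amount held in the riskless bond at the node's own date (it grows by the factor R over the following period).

No-arbitrage ⇒ martingale measure with p* = (R−d)/(u−d) = 0.7089.
Payoffs at expiry: V(2,0)=9.2324, V(2,1)=0.0000, V(2,2)=0.0000
Node (1,0) S=13.8600: V=(p*·0.0000+(1−p*)·9.2324)/1.22=2.2032; Δ=(0.0000−9.2324)/(20.0970−9.1476)=-0.8432; B=V−Δ·S=13.8898
Node (1,1) S=30.4500: V=(p*·0.0000+(1−p*)·0.0000)/1.22=0.0000; Δ=(0.0000−0.0000)/(44.1525−20.0970)=0.0000; B=V−Δ·S=0.0000
Node (0,0) S=21.0000: V=(p*·0.0000+(1−p*)·2.2032)/1.22=0.5258; Δ=(0.0000−2.2032)/(30.4500−13.8600)=-0.1328; B=V−Δ·S=3.3146
Sanity check at the root: Δ(0,0)·S0 + B(0,0) reproduces V0 = 0.5258.

(0,0): Delta=-0.1328 Bond=3.3146
(1,0): Delta=-0.8432 Bond=13.8898
(1,1): Delta=0.0000 Bond=0.0000
V0=0.5258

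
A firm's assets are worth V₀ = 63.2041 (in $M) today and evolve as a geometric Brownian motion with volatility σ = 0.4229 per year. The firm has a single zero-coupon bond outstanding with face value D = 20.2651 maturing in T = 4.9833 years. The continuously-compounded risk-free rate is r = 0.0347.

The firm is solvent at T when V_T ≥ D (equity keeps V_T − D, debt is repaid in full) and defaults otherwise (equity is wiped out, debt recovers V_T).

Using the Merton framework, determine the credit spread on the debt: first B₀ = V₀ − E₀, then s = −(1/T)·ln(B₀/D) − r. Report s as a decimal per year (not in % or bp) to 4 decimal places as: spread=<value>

Equity is a call on the firm's assets struck at D = 20.2651:
d₁ = [ln(V₀/D) + (r + σ²/2)T] / (σ√T)
   = [ln(63.2041/20.2651) + (0.0347 + 0.5·0.4229²)·4.9833] / (0.4229·√4.9833)
   = [1.137469 + 0.618538] / 0.944053 = 1.860073
d₂ = d₁ − σ√T = 1.860073 − 0.944053 = 0.916021
N(d₁) = 0.968562,  N(d₂) = 0.820172,  e^(−rT) = 0.841204
E₀ = V₀·N(d₁) − D·e^(−rT)·N(d₂)
   = 63.2041·0.968562 − 20.2651·0.841204·0.820172 = 47.235568
B₀ = V₀ − E₀ = 63.2041 − 47.235568 = 15.968532
spread = −(1/T)·ln(B₀/D) − r = −(1/4.9833)·ln(15.968532/20.2651) − 0.0347 = 0.01311574

spread=0.0131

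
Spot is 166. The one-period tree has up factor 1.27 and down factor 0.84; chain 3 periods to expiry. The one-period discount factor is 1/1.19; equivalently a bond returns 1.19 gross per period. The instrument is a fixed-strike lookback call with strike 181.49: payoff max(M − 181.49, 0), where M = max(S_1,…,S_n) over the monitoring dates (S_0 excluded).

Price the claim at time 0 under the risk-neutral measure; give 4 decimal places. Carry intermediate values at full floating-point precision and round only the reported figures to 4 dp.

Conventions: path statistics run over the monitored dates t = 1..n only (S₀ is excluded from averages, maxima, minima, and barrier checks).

price = 63.8842

Set p* = 0.8140 (from d < R < u); the path-dependent value is the discounted p*-expectation over all price paths.
Enumerate all 2^3 = 8 price paths (U = up ×1.27, D = down ×0.84); each path with k up-moves has probability p*^k·(1−p*)^(3−k).
DDD: M=139.4400, payoff=0.0000, prob=0.006440
UDD: M=210.8200, payoff=29.3300, prob=0.028174
DUD: M=177.0888, payoff=0.0000, prob=0.028174
UUD: M=267.7414, payoff=86.2514, prob=0.123260
DDU: M=148.7546, payoff=0.0000, prob=0.028174
UDU: M=224.9028, payoff=43.4128, prob=0.123260
DUU: M=224.9028, payoff=43.4128, prob=0.123260
UUU: M=340.0316, payoff=158.5416, prob=0.539261
Price = Σ prob·payoff / R^3 = 107.654967 / 1.685159 = 63.8842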